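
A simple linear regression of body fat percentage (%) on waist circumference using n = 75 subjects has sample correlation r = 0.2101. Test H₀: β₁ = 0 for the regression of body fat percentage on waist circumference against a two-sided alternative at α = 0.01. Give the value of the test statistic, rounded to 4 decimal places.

t = 1.8361

t = r·√(n − 2)/√(1 − r²) = 0.2101·√73/√0.955858 = 1.8361.
df = n − 2 = 73.
Two-sided p ≈ 0.0704, which is ≥ 0.01, so fail to reject H₀.
The data do not give significant evidence of a linear association between waist circumference and body fat percentage.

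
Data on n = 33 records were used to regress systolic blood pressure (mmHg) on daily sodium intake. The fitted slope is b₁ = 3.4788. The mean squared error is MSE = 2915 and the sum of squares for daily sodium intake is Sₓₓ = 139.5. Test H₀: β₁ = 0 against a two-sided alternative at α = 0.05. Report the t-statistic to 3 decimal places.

SE(b₁) = √(MSE/Sₓₓ) = √(2915/139.5) = 4.57122.
t = 3.4788 / 4.57122 = 0.761.
df = n − 2 = 31.
Two-sided p ≈ 0.4524, which is ≥ 0.05, so fail to reject H₀.
The data do not give significant evidence of an association between daily sodium intake and systolic blood pressure.

t = 0.761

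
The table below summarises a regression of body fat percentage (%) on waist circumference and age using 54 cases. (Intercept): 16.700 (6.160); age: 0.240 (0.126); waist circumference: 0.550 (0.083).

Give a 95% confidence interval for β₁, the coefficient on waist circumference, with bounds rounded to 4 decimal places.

Read off: b = 0.550, SE = 0.083 for waist circumference.
df = n − k − 1 = 54 − 2 − 1 = 51.
t* = t_{0.025, 51} = 2.007584.
Margin = t* × SE = 2.007584 × 0.083 = 0.166629.
CI: 0.550 ± 0.166629 → (0.3834, 0.7166).

(0.3834, 0.7166)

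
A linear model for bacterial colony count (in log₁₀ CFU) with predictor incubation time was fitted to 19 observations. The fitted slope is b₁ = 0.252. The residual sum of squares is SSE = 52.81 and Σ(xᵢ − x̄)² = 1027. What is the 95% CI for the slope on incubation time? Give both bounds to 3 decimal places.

(0.136, 0.368)

MSE = SSE/(n − 2) = 52.81/17 = 3.10647.
SE(b₁) = √(MSE/Sₓₓ) = √(3.10647/1027) = 0.0549982.
df = n − 2 = 17.
t* = t_{0.025, 17} = 2.109816.
Margin = t* × SE = 2.109816 × 0.0549982 = 0.11604.
CI: 0.252 ± 0.11604 → (0.136, 0.368).
With 95% confidence, each one-unit increase in incubation time is associated with a change of between 0.136 and 0.368 log₁₀ CFU in bacterial colony count.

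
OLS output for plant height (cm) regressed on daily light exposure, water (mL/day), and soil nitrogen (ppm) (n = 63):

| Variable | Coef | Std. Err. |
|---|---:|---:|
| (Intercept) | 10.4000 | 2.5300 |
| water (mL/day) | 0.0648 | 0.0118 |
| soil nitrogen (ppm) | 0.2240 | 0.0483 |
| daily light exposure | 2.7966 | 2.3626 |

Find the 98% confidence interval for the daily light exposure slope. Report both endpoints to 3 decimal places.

Read off: b = 2.7966, SE = 2.3626 for daily light exposure.
df = n − k − 1 = 63 − 3 − 1 = 59.
t* = t_{0.01, 59} = 2.391229.
Margin = t* × SE = 2.391229 × 2.3626 = 5.64952.
CI: 2.7966 ± 5.64952 → (-2.853, 8.446).

(-2.853, 8.446)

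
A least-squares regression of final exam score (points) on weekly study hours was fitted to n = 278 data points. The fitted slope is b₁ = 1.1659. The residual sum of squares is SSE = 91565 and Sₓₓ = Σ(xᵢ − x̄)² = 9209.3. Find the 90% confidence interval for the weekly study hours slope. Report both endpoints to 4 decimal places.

MSE = SSE/(n − 2) = 91565/276 = 331.757.
SE(b₁) = √(MSE/Sₓₓ) = √(331.757/9209.3) = 0.1898.
df = n − 2 = 276.
t* = t_{0.05, 276} = 1.650393.
Margin = t* × SE = 1.650393 × 0.1898 = 0.313245.
CI: 1.1659 ± 0.313245 → (0.8527, 1.4791).
With 90% confidence, each one-unit increase in weekly study hours is associated with a change of between 0.8527 and 1.4791 points in final exam score.

(0.8527, 1.4791)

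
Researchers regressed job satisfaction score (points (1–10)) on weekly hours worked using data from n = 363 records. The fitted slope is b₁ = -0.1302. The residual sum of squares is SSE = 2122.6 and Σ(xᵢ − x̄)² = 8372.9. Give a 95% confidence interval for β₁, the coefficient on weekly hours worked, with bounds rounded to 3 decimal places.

MSE = SSE/(n − 2) = 2122.6/361 = 5.87978.
SE(b₁) = √(MSE/Sₓₓ) = √(5.87978/8372.9) = 0.0264998.
df = n − 2 = 361.
t* = t_{0.025, 361} = 1.966557.
Margin = t* × SE = 1.966557 × 0.0264998 = 0.05211.
CI: -0.1302 ± 0.05211 → (-0.182, -0.078).
With 95% confidence, each one-unit increase in weekly hours worked is associated with a change of between -0.182 and -0.078 points (1–10) in job satisfaction score.

(-0.182, -0.078)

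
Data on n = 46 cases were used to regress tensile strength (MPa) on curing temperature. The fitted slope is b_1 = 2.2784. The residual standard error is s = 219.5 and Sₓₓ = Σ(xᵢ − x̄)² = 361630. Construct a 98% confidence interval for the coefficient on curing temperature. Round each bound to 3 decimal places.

SE(b_1) = s/√Sₓₓ = 219.5/√361630 = 0.365008.
df = n − 2 = 44.
t* = t_{0.01, 44} = 2.414134.
Margin = t* × SE = 2.414134 × 0.365008 = 0.88118.
CI: 2.2784 ± 0.88118 → (1.397, 3.160).
With 98% confidence, each one-unit increase in curing temperature is associated with a change of between 1.397 and 3.160 MPa in tensile strength.

(1.397, 3.160)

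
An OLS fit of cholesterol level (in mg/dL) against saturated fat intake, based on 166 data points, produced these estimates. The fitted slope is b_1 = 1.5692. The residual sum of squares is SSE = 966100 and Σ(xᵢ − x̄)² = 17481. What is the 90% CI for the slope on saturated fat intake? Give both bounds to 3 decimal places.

MSE = SSE/(n − 2) = 966100/164 = 5890.85.
SE(b_1) = √(MSE/Sₓₓ) = √(5890.85/17481) = 0.580505.
df = n − 2 = 164.
t* = t_{0.05, 164} = 1.654198.
Margin = t* × SE = 1.654198 × 0.580505 = 0.96027.
CI: 1.5692 ± 0.96027 → (0.609, 2.529).
With 90% confidence, each one-unit increase in saturated fat intake is associated with a change of between 0.609 and 2.529 mg/dL in cholesterol level.

(0.609, 2.529)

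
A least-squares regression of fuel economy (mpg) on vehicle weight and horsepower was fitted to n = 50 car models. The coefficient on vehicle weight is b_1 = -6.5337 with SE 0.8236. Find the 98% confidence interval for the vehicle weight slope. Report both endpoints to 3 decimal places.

df = n − k − 1 = 50 − 2 − 1 = 47.
t* = t_{0.01, 47} = 2.408345.
Margin = t* × SE = 2.408345 × 0.8236 = 1.98351.
CI: -6.5337 ± 1.98351 → (-8.517, -4.550).
With 98% confidence, each one-unit increase in vehicle weight is associated with a change of between -8.517 and -4.550 mpg in fuel economy, holding the other predictors fixed.

(-8.517, -4.550)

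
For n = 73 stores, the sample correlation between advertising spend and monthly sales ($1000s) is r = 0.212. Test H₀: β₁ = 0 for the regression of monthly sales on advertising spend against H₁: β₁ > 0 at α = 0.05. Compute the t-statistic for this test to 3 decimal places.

t = 1.828

t = r·√(n − 2)/√(1 − r²) = 0.212·√71/√0.955056 = 1.828.
df = n − 2 = 71.
One-sided p ≈ 0.0359, which is < 0.05, so reject H₀.
There is evidence of a linear association between advertising spend and monthly sales.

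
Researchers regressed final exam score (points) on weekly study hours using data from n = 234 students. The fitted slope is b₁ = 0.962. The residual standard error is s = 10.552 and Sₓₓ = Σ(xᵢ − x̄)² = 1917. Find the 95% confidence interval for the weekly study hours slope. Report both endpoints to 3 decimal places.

(0.487, 1.437)

SE(b₁) = s/√Sₓₓ = 10.552/√1917 = 0.241004.
df = n − 2 = 232.
t* = t_{0.025, 232} = 1.970242.
Margin = t* × SE = 1.970242 × 0.241004 = 0.47484.
CI: 0.962 ± 0.47484 → (0.487, 1.437).
With 95% confidence, each one-unit increase in weekly study hours is associated with a change of between 0.487 and 1.437 points in final exam score.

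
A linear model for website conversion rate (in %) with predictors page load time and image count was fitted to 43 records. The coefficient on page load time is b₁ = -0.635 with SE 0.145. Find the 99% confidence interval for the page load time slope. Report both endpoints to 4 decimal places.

(-1.0271, -0.2429)

df = n − k − 1 = 43 − 2 − 1 = 40.
t* = t_{0.005, 40} = 2.704459.
Margin = t* × SE = 2.704459 × 0.145 = 0.392147.
CI: -0.635 ± 0.392147 → (-1.0271, -0.2429).
With 99% confidence, each one-unit increase in page load time is associated with a change of between -1.0271 and -0.2429 % in website conversion rate, holding the other predictors fixed.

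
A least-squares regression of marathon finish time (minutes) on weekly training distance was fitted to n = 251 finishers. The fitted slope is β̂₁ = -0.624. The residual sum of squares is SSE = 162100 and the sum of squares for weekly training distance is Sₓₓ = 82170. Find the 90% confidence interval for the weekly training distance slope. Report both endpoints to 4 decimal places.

MSE = SSE/(n − 2) = 162100/249 = 651.004.
SE(β̂₁) = √(MSE/Sₓₓ) = √(651.004/82170) = 0.0890093.
df = n − 2 = 249.
t* = t_{0.05, 249} = 1.650996.
Margin = t* × SE = 1.650996 × 0.0890093 = 0.146954.
CI: -0.624 ± 0.146954 → (-0.7710, -0.4770).
With 90% confidence, each one-unit increase in weekly training distance is associated with a change of between -0.7710 and -0.4770 minutes in marathon finish time.

(-0.7710, -0.4770)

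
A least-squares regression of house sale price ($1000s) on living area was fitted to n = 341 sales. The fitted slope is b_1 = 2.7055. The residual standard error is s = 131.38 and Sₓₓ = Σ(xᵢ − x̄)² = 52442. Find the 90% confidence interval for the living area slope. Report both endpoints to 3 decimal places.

SE(b_1) = s/√Sₓₓ = 131.38/√52442 = 0.573706.
df = n − 2 = 339.
t* = t_{0.05, 339} = 1.649361.
Margin = t* × SE = 1.649361 × 0.573706 = 0.94625.
CI: 2.7055 ± 0.94625 → (1.759, 3.652).
With 90% confidence, each one-unit increase in living area is associated with a change of between 1.759 and 3.652 $1000s in house sale price.

(1.759, 3.652)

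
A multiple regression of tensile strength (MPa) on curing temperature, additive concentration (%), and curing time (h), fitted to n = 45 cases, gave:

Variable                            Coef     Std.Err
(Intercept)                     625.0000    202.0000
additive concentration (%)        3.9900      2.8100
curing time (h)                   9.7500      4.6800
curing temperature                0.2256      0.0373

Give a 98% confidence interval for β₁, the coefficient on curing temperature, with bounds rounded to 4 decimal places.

(0.1353, 0.3159)

Read off: b = 0.2256, SE = 0.0373 for curing temperature.
df = n − k − 1 = 45 − 3 − 1 = 41.
t* = t_{0.01, 41} = 2.420803.
Margin = t* × SE = 2.420803 × 0.0373 = 0.090296.
CI: 0.2256 ± 0.090296 → (0.1353, 0.3159).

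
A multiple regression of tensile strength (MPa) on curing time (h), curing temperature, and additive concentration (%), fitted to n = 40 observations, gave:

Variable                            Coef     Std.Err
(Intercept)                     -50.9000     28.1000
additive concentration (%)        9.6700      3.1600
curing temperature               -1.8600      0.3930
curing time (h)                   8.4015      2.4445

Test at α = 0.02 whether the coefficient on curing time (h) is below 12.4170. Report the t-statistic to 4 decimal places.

Read off: b = 8.4015, SE = 2.4445 for curing time (h).
H₀: β₁ = 12.4170 vs H₁: β₁ < 12.4170.
t = (8.4015 − 12.4170) / 2.4445 = -1.6427.
df = n − k − 1 = 40 − 3 − 1 = 36.
One-sided p ≈ 0.0546, which is ≥ 0.02, so fail to reject H₀.
The data do not give significant evidence that the true slope on curing time (h) is below 12.4170 MPa per unit, holding the other predictors fixed.

t = -1.6427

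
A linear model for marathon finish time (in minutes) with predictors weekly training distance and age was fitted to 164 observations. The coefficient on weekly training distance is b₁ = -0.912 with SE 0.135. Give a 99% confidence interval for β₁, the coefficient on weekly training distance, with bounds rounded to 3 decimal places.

(-1.264, -0.560)

df = n − k − 1 = 164 − 2 − 1 = 161.
t* = t_{0.005, 161} = 2.606711.
Margin = t* × SE = 2.606711 × 0.135 = 0.35191.
CI: -0.912 ± 0.35191 → (-1.264, -0.560).
With 99% confidence, each one-unit increase in weekly training distance is associated with a change of between -1.264 and -0.560 minutes in marathon finish time, holding the other predictors fixed.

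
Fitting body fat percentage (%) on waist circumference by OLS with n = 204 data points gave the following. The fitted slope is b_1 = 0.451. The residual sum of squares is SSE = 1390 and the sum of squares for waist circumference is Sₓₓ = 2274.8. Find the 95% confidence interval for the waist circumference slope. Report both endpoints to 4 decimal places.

(0.3426, 0.5594)

MSE = SSE/(n − 2) = 1390/202 = 6.88119.
SE(b_1) = √(MSE/Sₓₓ) = √(6.88119/2274.8) = 0.0549997.
df = n − 2 = 202.
t* = t_{0.025, 202} = 1.971777.
Margin = t* × SE = 1.971777 × 0.0549997 = 0.108447.
CI: 0.451 ± 0.108447 → (0.3426, 0.5594).
With 95% confidence, each one-unit increase in waist circumference is associated with a change of between 0.3426 and 0.5594 % in body fat percentage.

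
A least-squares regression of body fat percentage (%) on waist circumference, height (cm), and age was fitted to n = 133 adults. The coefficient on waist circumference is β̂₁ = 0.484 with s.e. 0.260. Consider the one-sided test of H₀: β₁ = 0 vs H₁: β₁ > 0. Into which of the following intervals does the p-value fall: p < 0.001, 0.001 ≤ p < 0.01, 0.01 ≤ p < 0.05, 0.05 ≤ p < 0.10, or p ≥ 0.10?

t = 0.484 / 0.260 = 1.862.
df = n − k − 1 = 133 − 3 − 1 = 129.
One-sided p = P(T_{129} > t) ≈ 0.0325.
So 0.01 ≤ p < 0.05.

0.01 ≤ p < 0.05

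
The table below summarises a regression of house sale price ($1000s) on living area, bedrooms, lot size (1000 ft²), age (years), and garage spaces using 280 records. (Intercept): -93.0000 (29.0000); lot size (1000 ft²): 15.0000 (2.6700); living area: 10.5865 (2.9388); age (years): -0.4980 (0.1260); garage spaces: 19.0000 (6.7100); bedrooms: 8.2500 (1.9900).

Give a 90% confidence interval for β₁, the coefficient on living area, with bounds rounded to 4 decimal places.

Read off: b = 10.5865, SE = 2.9388 for living area.
df = n − k − 1 = 280 − 5 − 1 = 274.
t* = t_{0.05, 274} = 1.650434.
Margin = t* × SE = 1.650434 × 2.9388 = 4.850295.
CI: 10.5865 ± 4.850295 → (5.7362, 15.4368).

(5.7362, 15.4368)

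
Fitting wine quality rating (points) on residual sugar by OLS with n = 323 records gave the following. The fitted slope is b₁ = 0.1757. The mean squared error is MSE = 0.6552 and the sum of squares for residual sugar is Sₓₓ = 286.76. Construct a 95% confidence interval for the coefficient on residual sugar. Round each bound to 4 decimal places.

(0.0817, 0.2697)

SE(b₁) = √(MSE/Sₓₓ) = √(0.6552/286.76) = 0.0478.
df = n − 2 = 321.
t* = t_{0.025, 321} = 1.967382.
Margin = t* × SE = 1.967382 × 0.0478 = 0.094041.
CI: 0.1757 ± 0.094041 → (0.0817, 0.2697).
With 95% confidence, each one-unit increase in residual sugar is associated with a change of between 0.0817 and 0.2697 points in wine quality rating.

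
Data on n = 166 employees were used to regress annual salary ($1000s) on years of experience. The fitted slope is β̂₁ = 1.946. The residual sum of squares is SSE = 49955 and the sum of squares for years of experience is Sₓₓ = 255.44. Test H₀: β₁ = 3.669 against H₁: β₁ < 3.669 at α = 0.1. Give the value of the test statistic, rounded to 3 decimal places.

t = -1.578

MSE = SSE/(n − 2) = 49955/164 = 304.604.
SE(β̂₁) = √(MSE/Sₓₓ) = √(304.604/255.44) = 1.092.
t = (1.946 − 3.669) / 1.092 = -1.578.
df = n − 2 = 164.
One-sided p ≈ 0.0583, which is < 0.1, so reject H₀.
There is evidence that the true slope on years of experience is below 3.669 $1000s per unit.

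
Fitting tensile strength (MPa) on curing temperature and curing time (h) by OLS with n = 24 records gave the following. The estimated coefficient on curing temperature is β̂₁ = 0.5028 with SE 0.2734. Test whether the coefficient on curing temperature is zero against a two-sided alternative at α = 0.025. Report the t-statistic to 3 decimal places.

H₀: β₁ = 0 vs H₁: β₁ ≠ 0.
t = (β̂₁ − β₁⁰)/SE = 0.5028 / 0.2734 = 1.839.
df = n − k − 1 = 24 − 2 − 1 = 21.
Two-sided p ≈ 0.0801, which is ≥ 0.025, so fail to reject H₀.
The data do not give significant evidence of an association between curing temperature and tensile strength, after adjusting for the other predictors.

t = 1.839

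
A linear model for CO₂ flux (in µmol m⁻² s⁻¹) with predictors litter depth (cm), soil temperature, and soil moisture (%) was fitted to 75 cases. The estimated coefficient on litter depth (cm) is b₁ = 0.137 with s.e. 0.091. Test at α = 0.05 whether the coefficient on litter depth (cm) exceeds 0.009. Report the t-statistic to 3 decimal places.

t = 1.407

H₀: β₁ = 0.009 vs H₁: β₁ > 0.009.
t = (b₁ − β₁⁰)/SE = (0.137 − 0.009) / 0.091 = 1.407.
df = n − k − 1 = 75 − 3 − 1 = 71.
One-sided p ≈ 0.0820, which is ≥ 0.05, so fail to reject H₀.
The data do not give significant evidence that the true slope on litter depth (cm) exceeds 0.009 µmol m⁻² s⁻¹ per unit, holding the other predictors fixed.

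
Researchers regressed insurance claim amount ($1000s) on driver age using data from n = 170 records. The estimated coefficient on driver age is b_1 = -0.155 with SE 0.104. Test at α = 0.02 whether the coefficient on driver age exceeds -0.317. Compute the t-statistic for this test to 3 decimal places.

t = 1.558

H₀: β₁ = -0.317 vs H₁: β₁ > -0.317.
t = (b_1 − β₁⁰)/SE = (-0.155 − (-0.317)) / 0.104 = 1.558.
df = n − 2 = 170 − 2 = 168.
One-sided p ≈ 0.0606, which is ≥ 0.02, so fail to reject H₀.
The data do not give significant evidence that the true slope on driver age exceeds -0.317 $1000s per unit.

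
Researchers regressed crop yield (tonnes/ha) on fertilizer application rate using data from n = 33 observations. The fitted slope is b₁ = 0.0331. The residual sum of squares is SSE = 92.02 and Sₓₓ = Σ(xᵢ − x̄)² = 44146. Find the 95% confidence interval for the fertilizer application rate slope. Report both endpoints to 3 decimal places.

(0.016, 0.050)

MSE = SSE/(n − 2) = 92.02/31 = 2.96839.
SE(b₁) = √(MSE/Sₓₓ) = √(2.96839/44146) = 0.00820001.
df = n − 2 = 31.
t* = t_{0.025, 31} = 2.039513.
Margin = t* × SE = 2.039513 × 0.00820001 = 0.01672.
CI: 0.0331 ± 0.01672 → (0.016, 0.050).
With 95% confidence, each one-unit increase in fertilizer application rate is associated with a change of between 0.016 and 0.050 tonnes/ha in crop yield.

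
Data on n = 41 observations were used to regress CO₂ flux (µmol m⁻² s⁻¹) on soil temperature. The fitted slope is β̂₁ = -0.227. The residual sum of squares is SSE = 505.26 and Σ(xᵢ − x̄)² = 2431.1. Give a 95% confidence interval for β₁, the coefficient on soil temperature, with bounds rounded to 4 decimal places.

(-0.3747, -0.0793)

MSE = SSE/(n − 2) = 505.26/39 = 12.9554.
SE(β̂₁) = √(MSE/Sₓₓ) = √(12.9554/2431.1) = 0.0730001.
df = n − 2 = 39.
t* = t_{0.025, 39} = 2.022691.
Margin = t* × SE = 2.022691 × 0.0730001 = 0.147657.
CI: -0.227 ± 0.147657 → (-0.3747, -0.0793).
With 95% confidence, each one-unit increase in soil temperature is associated with a change of between -0.3747 and -0.0793 µmol m⁻² s⁻¹ in CO₂ flux.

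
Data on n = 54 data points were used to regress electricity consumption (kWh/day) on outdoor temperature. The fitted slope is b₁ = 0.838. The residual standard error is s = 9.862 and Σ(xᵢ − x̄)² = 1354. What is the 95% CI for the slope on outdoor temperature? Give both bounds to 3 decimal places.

(0.300, 1.376)

SE(b₁) = s/√Sₓₓ = 9.862/√1354 = 0.268013.
df = n − 2 = 52.
t* = t_{0.025, 52} = 2.006647.
Margin = t* × SE = 2.006647 × 0.268013 = 0.53781.
CI: 0.838 ± 0.53781 → (0.300, 1.376).
With 95% confidence, each one-unit increase in outdoor temperature is associated with a change of between 0.300 and 1.376 kWh/day in electricity consumption.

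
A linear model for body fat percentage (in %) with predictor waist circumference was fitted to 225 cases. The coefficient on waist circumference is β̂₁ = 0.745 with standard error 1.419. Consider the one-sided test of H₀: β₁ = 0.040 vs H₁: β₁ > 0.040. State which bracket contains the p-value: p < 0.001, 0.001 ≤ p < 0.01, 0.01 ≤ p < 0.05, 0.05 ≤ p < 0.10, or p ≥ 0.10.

p ≥ 0.10

t = (0.745 − 0.040) / 1.419 = 0.497.
df = n − 2 = 225 − 2 = 223.
One-sided p = P(T_{223} > t) ≈ 0.3099.
So p ≥ 0.10.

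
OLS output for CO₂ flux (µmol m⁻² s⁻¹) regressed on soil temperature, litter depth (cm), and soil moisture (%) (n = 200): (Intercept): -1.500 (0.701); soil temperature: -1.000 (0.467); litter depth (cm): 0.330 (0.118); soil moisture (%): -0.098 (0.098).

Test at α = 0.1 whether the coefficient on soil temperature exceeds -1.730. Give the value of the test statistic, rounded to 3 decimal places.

Read off: b = -1.000, SE = 0.467 for soil temperature.
H₀: β₁ = -1.730 vs H₁: β₁ > -1.730.
t = (-1.000 − (-1.730)) / 0.467 = 1.563.
df = n − k − 1 = 200 − 3 − 1 = 196.
One-sided p ≈ 0.0598, which is < 0.1, so reject H₀.
There is evidence that the true slope on soil temperature exceeds -1.730 µmol m⁻² s⁻¹ per unit, holding the other predictors fixed.

t = 1.563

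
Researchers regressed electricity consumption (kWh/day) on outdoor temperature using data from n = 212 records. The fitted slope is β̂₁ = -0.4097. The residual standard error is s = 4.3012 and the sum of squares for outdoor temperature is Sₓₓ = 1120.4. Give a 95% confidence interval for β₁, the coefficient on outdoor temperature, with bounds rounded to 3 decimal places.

SE(β̂₁) = s/√Sₓₓ = 4.3012/√1120.4 = 0.1285.
df = n − 2 = 210.
t* = t_{0.025, 210} = 1.971325.
Margin = t* × SE = 1.971325 × 0.1285 = 0.25332.
CI: -0.4097 ± 0.25332 → (-0.663, -0.156).
With 95% confidence, each one-unit increase in outdoor temperature is associated with a change of between -0.663 and -0.156 kWh/day in electricity consumption.

(-0.663, -0.156)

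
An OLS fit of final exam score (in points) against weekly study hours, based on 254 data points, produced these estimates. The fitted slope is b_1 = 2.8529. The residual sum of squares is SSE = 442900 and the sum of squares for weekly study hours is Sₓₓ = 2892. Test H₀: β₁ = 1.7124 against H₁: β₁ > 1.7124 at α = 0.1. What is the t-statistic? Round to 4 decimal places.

MSE = SSE/(n − 2) = 442900/252 = 1757.54.
SE(b_1) = √(MSE/Sₓₓ) = √(1757.54/2892) = 0.779567.
t = (2.8529 − 1.7124) / 0.779567 = 1.4630.
df = n − 2 = 252.
One-sided p ≈ 0.0724, which is < 0.1, so reject H₀.
There is evidence that the true slope on weekly study hours exceeds 1.7124 points per unit.

t = 1.4630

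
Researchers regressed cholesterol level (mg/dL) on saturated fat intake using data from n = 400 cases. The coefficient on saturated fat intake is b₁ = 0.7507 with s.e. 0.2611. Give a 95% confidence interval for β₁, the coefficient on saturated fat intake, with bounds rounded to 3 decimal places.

df = n − 2 = 400 − 2 = 398.
t* = t_{0.025, 398} = 1.965942.
Margin = t* × SE = 1.965942 × 0.2611 = 0.51331.
CI: 0.7507 ± 0.51331 → (0.237, 1.264).
With 95% confidence, each one-unit increase in saturated fat intake is associated with a change of between 0.237 and 1.264 mg/dL in cholesterol level.

(0.237, 1.264)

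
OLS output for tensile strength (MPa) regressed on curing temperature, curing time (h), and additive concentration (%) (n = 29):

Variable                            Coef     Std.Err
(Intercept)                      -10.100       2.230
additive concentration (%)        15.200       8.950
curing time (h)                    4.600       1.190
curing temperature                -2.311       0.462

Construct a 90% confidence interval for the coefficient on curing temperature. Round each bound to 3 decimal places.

Read off: b = -2.311, SE = 0.462 for curing temperature.
df = n − k − 1 = 29 − 3 − 1 = 25.
t* = t_{0.05, 25} = 1.708141.
Margin = t* × SE = 1.708141 × 0.462 = 0.78916.
CI: -2.311 ± 0.78916 → (-3.100, -1.522).

(-3.100, -1.522)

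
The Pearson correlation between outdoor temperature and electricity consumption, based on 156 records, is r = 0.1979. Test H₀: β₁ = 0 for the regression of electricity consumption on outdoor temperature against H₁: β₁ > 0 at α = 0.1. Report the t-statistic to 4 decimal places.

t = r·√(n − 2)/√(1 − r²) = 0.1979·√154/√0.960836 = 2.5054.
df = n − 2 = 154.
One-sided p ≈ 0.0066, which is < 0.1, so reject H₀.
There is evidence of a linear association between outdoor temperature and electricity consumption.

t = 2.5054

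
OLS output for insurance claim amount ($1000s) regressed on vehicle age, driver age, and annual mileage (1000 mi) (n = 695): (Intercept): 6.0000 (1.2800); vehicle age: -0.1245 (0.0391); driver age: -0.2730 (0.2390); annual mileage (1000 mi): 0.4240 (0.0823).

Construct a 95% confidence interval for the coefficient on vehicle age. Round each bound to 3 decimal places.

Read off: b = -0.1245, SE = 0.0391 for vehicle age.
df = n − k − 1 = 695 − 3 − 1 = 691.
t* = t_{0.025, 691} = 1.963403.
Margin = t* × SE = 1.963403 × 0.0391 = 0.07677.
CI: -0.1245 ± 0.07677 → (-0.201, -0.048).

(-0.201, -0.048)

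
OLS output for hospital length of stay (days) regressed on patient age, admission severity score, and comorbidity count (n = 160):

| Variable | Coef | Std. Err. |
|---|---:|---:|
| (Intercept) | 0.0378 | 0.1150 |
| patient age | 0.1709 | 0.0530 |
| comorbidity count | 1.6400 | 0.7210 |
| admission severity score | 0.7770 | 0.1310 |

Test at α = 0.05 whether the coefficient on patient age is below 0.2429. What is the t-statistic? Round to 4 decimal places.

t = -1.3585

Read off: b = 0.1709, SE = 0.0530 for patient age.
H₀: β₁ = 0.2429 vs H₁: β₁ < 0.2429.
t = (0.1709 − 0.2429) / 0.0530 = -1.3585.
df = n − k − 1 = 160 − 3 − 1 = 156.
One-sided p ≈ 0.0881, which is ≥ 0.05, so fail to reject H₀.
The data do not give significant evidence that the true slope on patient age is below 0.2429 days per unit, holding the other predictors fixed.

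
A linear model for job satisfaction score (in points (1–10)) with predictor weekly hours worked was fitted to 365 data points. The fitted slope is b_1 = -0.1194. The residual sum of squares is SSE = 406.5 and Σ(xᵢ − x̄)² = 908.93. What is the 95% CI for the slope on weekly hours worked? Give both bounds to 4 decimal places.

MSE = SSE/(n − 2) = 406.5/363 = 1.11983.
SE(b_1) = √(MSE/Sₓₓ) = √(1.11983/908.93) = 0.0351004.
df = n − 2 = 363.
t* = t_{0.025, 363} = 1.966521.
Margin = t* × SE = 1.966521 × 0.0351004 = 0.069026.
CI: -0.1194 ± 0.069026 → (-0.1884, -0.0504).
With 95% confidence, each one-unit increase in weekly hours worked is associated with a change of between -0.1884 and -0.0504 points (1–10) in job satisfaction score.

(-0.1884, -0.0504)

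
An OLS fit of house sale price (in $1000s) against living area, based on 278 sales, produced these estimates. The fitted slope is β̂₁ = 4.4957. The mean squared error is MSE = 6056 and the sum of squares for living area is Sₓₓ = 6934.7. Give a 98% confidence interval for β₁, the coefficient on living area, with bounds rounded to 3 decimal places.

SE(β̂₁) = √(MSE/Sₓₓ) = √(6056/6934.7) = 0.9345.
df = n − 2 = 276.
t* = t_{0.01, 276} = 2.339934.
Margin = t* × SE = 2.339934 × 0.9345 = 2.18667.
CI: 4.4957 ± 2.18667 → (2.309, 6.682).
With 98% confidence, each one-unit increase in living area is associated with a change of between 2.309 and 6.682 $1000s in house sale price.

(2.309, 6.682)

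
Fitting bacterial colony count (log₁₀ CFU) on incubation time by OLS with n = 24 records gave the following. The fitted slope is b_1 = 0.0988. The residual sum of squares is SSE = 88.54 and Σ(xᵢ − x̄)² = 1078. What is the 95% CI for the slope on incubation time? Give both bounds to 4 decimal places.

(-0.0279, 0.2255)

MSE = SSE/(n − 2) = 88.54/22 = 4.02455.
SE(b_1) = √(MSE/Sₓₓ) = √(4.02455/1078) = 0.0611011.
df = n − 2 = 22.
t* = t_{0.025, 22} = 2.073873.
Margin = t* × SE = 2.073873 × 0.0611011 = 0.126716.
CI: 0.0988 ± 0.126716 → (-0.0279, 0.2255).
With 95% confidence, each one-unit increase in incubation time is associated with a change of between -0.0279 and 0.2255 log₁₀ CFU in bacterial colony count.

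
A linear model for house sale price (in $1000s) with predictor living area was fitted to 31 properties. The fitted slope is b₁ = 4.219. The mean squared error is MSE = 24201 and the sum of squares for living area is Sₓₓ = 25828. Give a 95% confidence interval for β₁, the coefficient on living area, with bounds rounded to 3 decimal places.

(2.239, 6.199)

SE(b₁) = √(MSE/Sₓₓ) = √(24201/25828) = 0.967991.
df = n − 2 = 29.
t* = t_{0.025, 29} = 2.04523.
Margin = t* × SE = 2.04523 × 0.967991 = 1.97976.
CI: 4.219 ± 1.97976 → (2.239, 6.199).
With 95% confidence, each one-unit increase in living area is associated with a change of between 2.239 and 6.199 $1000s in house sale price.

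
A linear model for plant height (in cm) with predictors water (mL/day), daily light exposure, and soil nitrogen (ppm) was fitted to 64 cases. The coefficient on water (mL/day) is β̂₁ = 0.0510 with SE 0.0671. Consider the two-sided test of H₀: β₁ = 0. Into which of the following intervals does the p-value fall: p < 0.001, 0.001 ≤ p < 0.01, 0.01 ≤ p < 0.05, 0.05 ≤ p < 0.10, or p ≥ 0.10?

p ≥ 0.10

t = 0.0510 / 0.0671 = 0.760.
df = n − k − 1 = 64 − 3 − 1 = 60.
Two-sided p = 2·P(T_{60} > |t|) ≈ 0.4502.
So p ≥ 0.10.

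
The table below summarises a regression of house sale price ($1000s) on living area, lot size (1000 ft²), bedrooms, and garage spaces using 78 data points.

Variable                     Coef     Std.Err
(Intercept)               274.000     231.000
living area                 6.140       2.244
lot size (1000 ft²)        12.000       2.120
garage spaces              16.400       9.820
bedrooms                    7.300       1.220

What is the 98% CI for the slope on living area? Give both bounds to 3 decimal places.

(0.803, 11.477)

Read off: b = 6.140, SE = 2.244 for living area.
df = n − k − 1 = 78 − 4 − 1 = 73.
t* = t_{0.01, 73} = 2.378522.
Margin = t* × SE = 2.378522 × 2.244 = 5.33740.
CI: 6.140 ± 5.33740 → (0.803, 11.477).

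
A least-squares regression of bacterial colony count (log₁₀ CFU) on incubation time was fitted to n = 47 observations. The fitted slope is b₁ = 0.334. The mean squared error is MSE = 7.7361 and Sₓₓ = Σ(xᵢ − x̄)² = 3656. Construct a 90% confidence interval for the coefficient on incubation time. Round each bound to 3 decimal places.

SE(b₁) = √(MSE/Sₓₓ) = √(7.7361/3656) = 0.046.
df = n − 2 = 45.
t* = t_{0.05, 45} = 1.679427.
Margin = t* × SE = 1.679427 × 0.046 = 0.07725.
CI: 0.334 ± 0.07725 → (0.257, 0.411).
With 90% confidence, each one-unit increase in incubation time is associated with a change of between 0.257 and 0.411 log₁₀ CFU in bacterial colony count.

(0.257, 0.411)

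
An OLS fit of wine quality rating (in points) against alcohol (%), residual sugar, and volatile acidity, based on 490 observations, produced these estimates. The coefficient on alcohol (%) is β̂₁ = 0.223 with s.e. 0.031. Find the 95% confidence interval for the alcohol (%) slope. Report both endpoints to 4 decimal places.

(0.1621, 0.2839)

df = n − k − 1 = 490 − 3 − 1 = 486.
t* = t_{0.025, 486} = 1.964857.
Margin = t* × SE = 1.964857 × 0.031 = 0.060911.
CI: 0.223 ± 0.060911 → (0.1621, 0.2839).
With 95% confidence, each one-unit increase in alcohol (%) is associated with a change of between 0.1621 and 0.2839 points in wine quality rating, holding the other predictors fixed.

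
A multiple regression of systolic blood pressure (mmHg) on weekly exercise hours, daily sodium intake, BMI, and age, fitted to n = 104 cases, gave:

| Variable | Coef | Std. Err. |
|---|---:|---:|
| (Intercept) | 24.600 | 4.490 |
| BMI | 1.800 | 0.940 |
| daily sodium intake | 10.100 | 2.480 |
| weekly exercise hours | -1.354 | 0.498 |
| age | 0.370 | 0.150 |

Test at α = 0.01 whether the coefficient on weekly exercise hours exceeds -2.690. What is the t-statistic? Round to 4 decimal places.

t = 2.6827

Read off: b = -1.354, SE = 0.498 for weekly exercise hours.
H₀: β₁ = -2.690 vs H₁: β₁ > -2.690.
t = (-1.354 − (-2.690)) / 0.498 = 2.6827.
df = n − k − 1 = 104 − 4 − 1 = 99.
One-sided p ≈ 0.0043, which is < 0.01, so reject H₀.
There is evidence that the true slope on weekly exercise hours exceeds -2.690 mmHg per unit, holding the other predictors fixed.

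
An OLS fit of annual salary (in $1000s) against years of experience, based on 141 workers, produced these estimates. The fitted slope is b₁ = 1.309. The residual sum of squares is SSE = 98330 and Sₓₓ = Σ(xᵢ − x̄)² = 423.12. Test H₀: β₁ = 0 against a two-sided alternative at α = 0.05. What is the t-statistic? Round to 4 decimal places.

t = 1.0124

MSE = SSE/(n − 2) = 98330/139 = 707.41.
SE(b₁) = √(MSE/Sₓₓ) = √(707.41/423.12) = 1.29302.
t = 1.309 / 1.29302 = 1.0124.
df = n − 2 = 139.
Two-sided p ≈ 0.3131, which is ≥ 0.05, so fail to reject H₀.
The data do not give significant evidence of an association between years of experience and annual salary.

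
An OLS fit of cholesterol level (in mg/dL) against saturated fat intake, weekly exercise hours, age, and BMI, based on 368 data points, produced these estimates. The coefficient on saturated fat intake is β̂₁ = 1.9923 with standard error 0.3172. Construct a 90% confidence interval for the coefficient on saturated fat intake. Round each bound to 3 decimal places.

(1.469, 2.515)

df = n − k − 1 = 368 − 4 − 1 = 363.
t* = t_{0.05, 363} = 1.649062.
Margin = t* × SE = 1.649062 × 0.3172 = 0.52308.
CI: 1.9923 ± 0.52308 → (1.469, 2.515).
With 90% confidence, each one-unit increase in saturated fat intake is associated with a change of between 1.469 and 2.515 mg/dL in cholesterol level, holding the other predictors fixed.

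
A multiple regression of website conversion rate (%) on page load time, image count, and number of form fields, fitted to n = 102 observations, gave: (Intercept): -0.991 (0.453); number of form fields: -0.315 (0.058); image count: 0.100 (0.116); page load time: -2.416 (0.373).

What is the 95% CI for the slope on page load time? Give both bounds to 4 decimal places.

(-3.1562, -1.6758)

Read off: b = -2.416, SE = 0.373 for page load time.
df = n − k − 1 = 102 − 3 − 1 = 98.
t* = t_{0.025, 98} = 1.984467.
Margin = t* × SE = 1.984467 × 0.373 = 0.740206.
CI: -2.416 ± 0.740206 → (-3.1562, -1.6758).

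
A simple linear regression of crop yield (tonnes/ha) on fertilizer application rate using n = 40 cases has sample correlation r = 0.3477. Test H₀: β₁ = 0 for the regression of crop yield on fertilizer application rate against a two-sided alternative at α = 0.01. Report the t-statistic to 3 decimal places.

t = 2.286

t = r·√(n − 2)/√(1 − r²) = 0.3477·√38/√0.879105 = 2.286.
df = n − 2 = 38.
Two-sided p ≈ 0.0279, which is ≥ 0.01, so fail to reject H₀.
The data do not give significant evidence of a linear association between fertilizer application rate and crop yield.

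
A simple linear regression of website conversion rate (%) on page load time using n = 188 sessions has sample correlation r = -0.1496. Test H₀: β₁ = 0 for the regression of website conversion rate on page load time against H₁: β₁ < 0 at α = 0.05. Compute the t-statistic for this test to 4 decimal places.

t = r·√(n − 2)/√(1 − r²) = -0.1496·√186/√0.97762 = -2.0635.
df = n − 2 = 186.
One-sided p ≈ 0.0202, which is < 0.05, so reject H₀.
There is evidence of a linear association between page load time and website conversion rate.

t = -2.0635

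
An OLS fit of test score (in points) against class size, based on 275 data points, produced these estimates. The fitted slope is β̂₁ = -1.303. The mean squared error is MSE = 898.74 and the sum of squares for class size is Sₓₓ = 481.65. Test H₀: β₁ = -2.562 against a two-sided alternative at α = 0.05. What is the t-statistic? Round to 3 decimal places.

t = 0.922

SE(β̂₁) = √(MSE/Sₓₓ) = √(898.74/481.65) = 1.366.
t = (-1.303 − (-2.562)) / 1.366 = 0.922.
df = n − 2 = 273.
Two-sided p ≈ 0.3575, which is ≥ 0.05, so fail to reject H₀.
The data are consistent with a true slope of -2.562 points per unit of class size.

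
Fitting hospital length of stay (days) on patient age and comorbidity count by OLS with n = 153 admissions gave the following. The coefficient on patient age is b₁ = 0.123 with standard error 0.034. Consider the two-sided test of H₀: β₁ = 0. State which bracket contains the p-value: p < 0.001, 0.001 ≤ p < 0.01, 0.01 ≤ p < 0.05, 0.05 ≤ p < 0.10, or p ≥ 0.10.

t = 0.123 / 0.034 = 3.618.
df = n − k − 1 = 153 − 2 − 1 = 150.
Two-sided p = 2·P(T_{150} > |t|) ≈ 0.0004.
So p < 0.001.

p < 0.001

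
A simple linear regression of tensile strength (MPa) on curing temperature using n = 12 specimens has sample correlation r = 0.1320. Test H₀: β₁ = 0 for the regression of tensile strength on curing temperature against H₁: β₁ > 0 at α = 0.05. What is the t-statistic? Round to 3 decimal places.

t = 0.421

t = r·√(n − 2)/√(1 − r²) = 0.1320·√10/√0.982576 = 0.421.
df = n − 2 = 10.
One-sided p ≈ 0.3413, which is ≥ 0.05, so fail to reject H₀.
The data do not give significant evidence of a linear association between curing temperature and tensile strength.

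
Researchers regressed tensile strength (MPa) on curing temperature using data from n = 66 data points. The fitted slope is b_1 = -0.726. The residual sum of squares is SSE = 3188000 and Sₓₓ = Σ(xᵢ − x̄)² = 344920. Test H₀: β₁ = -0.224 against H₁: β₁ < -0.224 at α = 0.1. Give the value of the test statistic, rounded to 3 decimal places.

MSE = SSE/(n − 2) = 3188000/64 = 49812.5.
SE(b_1) = √(MSE/Sₓₓ) = √(49812.5/344920) = 0.380023.
t = (-0.726 − (-0.224)) / 0.380023 = -1.321.
df = n − 2 = 64.
One-sided p ≈ 0.0956, which is < 0.1, so reject H₀.
There is evidence that the true slope on curing temperature is below -0.224 MPa per unit.

t = -1.321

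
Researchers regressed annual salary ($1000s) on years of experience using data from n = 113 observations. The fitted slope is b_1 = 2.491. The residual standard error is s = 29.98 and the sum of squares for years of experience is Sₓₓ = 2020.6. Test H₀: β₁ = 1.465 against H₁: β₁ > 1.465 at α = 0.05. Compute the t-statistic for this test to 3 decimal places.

t = 1.538

SE(b_1) = s/√Sₓₓ = 29.98/√2020.6 = 0.666947.
t = (2.491 − 1.465) / 0.666947 = 1.538.
df = n − 2 = 111.
One-sided p ≈ 0.0634, which is ≥ 0.05, so fail to reject H₀.
The data do not give significant evidence that the true slope on years of experience exceeds 1.465 $1000s per unit.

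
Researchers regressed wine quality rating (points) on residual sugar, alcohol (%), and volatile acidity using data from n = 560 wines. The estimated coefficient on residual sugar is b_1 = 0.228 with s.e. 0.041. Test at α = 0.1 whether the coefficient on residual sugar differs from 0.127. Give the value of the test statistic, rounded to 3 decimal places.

H₀: β₁ = 0.127 vs H₁: β₁ ≠ 0.127.
t = (b_1 − β₁⁰)/SE = (0.228 − 0.127) / 0.041 = 2.463.
df = n − k − 1 = 560 − 3 − 1 = 556.
Two-sided p ≈ 0.0141, which is < 0.1, so reject H₀.
There is evidence that the true slope on residual sugar differs from 0.127 points per unit, holding the other predictors fixed.

t = 2.463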